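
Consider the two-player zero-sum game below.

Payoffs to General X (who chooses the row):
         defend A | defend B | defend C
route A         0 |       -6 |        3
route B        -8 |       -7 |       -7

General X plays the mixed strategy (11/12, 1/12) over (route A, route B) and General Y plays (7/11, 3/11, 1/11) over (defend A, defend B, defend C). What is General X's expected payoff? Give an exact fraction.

Against (7/11, 3/11, 1/11), each row's expected payoff is route A: -15/11; route B: -84/11.
Taking the (11/12, 1/12)-weighted average: (11/12)·(-15/11) + (1/12)·(-84/11) = -83/44.

-83/44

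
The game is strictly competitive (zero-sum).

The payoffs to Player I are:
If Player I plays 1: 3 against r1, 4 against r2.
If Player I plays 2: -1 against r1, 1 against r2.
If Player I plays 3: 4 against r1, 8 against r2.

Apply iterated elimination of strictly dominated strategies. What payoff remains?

Row 2 is strictly dominated by row 1 (3>-1, 4>1); eliminate 2.
Column r2 is strictly dominated by r1 for Player II (3<4, 4<8); eliminate r2.
Row 1 is strictly dominated by row 3 (4>3); eliminate 1.
Only (3, r1) remains, with payoff 4.

4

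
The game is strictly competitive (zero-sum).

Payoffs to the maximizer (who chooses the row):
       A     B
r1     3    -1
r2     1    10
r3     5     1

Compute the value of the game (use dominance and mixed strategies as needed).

49/13

Row r1 is strictly dominated by row r3, so the maximizer never plays it.
The remaining 2×2 game on (r2, r3) × (A, B) has no saddle point. Let the maximizer play r2 with probability p; indifference gives p + 5(1−p) = 10p + (1−p), so p = 4/13.
Similarly the minimizer's optimal q on A is 9/13, and the value is 1·(9/13) + (10)·(4/13) = 49/13.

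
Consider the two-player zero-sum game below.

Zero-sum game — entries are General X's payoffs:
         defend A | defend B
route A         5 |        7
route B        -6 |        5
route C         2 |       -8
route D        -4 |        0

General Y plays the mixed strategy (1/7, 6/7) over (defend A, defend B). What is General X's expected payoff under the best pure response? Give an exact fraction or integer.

47/7

route A: (5)·(1/7) + (7)·(6/7) = 47/7.
route B: (-6)·(1/7) + (5)·(6/7) = 24/7.
route C: (2)·(1/7) + (-8)·(6/7) = -46/7.
route D: (-4)·(1/7) + (0)·(6/7) = -4/7.
The best pure response is route A with expected payoff 47/7.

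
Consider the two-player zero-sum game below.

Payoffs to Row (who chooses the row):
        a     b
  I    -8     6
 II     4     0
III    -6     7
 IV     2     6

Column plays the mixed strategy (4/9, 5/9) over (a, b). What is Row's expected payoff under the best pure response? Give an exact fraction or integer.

38/9

I: (-8)·(4/9) + (6)·(5/9) = -2/9.
II: (4)·(4/9) + (0)·(5/9) = 16/9.
III: (-6)·(4/9) + (7)·(5/9) = 11/9.
IV: (2)·(4/9) + (6)·(5/9) = 38/9.
The best pure response is IV with expected payoff 38/9.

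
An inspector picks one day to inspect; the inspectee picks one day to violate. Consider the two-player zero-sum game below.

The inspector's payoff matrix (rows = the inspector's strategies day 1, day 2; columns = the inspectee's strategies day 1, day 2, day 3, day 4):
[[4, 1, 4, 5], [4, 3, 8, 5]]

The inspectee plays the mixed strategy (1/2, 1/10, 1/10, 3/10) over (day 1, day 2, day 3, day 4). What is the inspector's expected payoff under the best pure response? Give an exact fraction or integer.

23/5

day 1: (4)·(1/2) + (1)·(1/10) + (4)·(1/10) + (5)·(3/10) = 4.
day 2: (4)·(1/2) + (3)·(1/10) + (8)·(1/10) + (5)·(3/10) = 23/5.
The best pure response is day 2 with expected payoff 23/5.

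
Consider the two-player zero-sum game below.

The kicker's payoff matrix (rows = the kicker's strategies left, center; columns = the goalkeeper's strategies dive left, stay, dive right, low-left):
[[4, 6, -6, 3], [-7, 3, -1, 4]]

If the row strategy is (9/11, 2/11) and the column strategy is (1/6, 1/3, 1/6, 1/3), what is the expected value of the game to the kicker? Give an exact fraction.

Against (1/6, 1/3, 1/6, 1/3), each row's expected payoff is left: 8/3; center: 1.
Taking the (9/11, 2/11)-weighted average: (9/11)·(8/3) + (2/11)·(1) = 26/11.

26/11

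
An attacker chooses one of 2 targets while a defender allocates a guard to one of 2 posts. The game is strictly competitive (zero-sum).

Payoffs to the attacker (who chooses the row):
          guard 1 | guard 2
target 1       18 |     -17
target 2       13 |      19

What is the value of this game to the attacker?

563/41

Row minima are -17 and 13, so the attacker's maximin is 13; column maxima are 18 and 19, so the defender's minimax is 18. These differ, so the equilibrium is in mixed strategies.
Let the attacker play target 1 with probability p. The defender is indifferent when 18p + 13(1−p) = −17p + 19(1−p), giving p = 6/41.
Let the defender play guard 1 with probability q. The attacker is indifferent when 18q − 17(1−q) = 13q + 19(1−q), giving q = 36/41.
The value is 18·(36/41) + (-17)·(5/41) = 563/41.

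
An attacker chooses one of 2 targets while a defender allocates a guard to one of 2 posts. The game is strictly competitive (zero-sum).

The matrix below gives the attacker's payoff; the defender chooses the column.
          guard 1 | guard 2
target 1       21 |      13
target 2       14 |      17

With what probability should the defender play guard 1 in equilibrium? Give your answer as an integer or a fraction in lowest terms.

Row minima are 13 and 14, so the attacker's maximin is 14; column maxima are 21 and 17, so the defender's minimax is 17. These differ, so the equilibrium is in mixed strategies.
Let the defender play guard 1 with probability q. The attacker is indifferent when 21q + 13(1−q) = 14q + 17(1−q), giving q = 4/11.

4/11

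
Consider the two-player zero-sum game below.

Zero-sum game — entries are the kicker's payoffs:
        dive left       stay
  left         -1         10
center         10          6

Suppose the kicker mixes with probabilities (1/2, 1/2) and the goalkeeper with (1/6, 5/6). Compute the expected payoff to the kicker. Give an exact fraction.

Against (1/6, 5/6), each row's expected payoff is left: 49/6; center: 20/3.
Taking the (1/2, 1/2)-weighted average: (1/2)·(49/6) + (1/2)·(20/3) = 89/12.

89/12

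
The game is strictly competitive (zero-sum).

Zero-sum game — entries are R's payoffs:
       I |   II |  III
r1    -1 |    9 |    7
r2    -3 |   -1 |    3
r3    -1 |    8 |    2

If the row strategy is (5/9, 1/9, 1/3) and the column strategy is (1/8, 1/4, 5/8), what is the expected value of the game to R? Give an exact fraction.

Against (1/8, 1/4, 5/8), each row's expected payoff is r1: 13/2; r2: 5/4; r3: 25/8.
Taking the (5/9, 1/9, 1/3)-weighted average: (5/9)·(13/2) + (1/9)·(5/4) + (1/3)·(25/8) = 115/24.

115/24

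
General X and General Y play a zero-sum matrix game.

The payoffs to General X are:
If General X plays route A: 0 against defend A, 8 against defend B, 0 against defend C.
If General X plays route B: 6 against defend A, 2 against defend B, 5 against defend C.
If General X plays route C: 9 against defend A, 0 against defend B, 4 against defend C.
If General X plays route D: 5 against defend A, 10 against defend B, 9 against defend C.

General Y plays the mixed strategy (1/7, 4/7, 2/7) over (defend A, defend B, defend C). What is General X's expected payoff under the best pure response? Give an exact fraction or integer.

route A: (0)·(1/7) + (8)·(4/7) + (0)·(2/7) = 32/7.
route B: (6)·(1/7) + (2)·(4/7) + (5)·(2/7) = 24/7.
route C: (9)·(1/7) + (0)·(4/7) + (4)·(2/7) = 17/7.
route D: (5)·(1/7) + (10)·(4/7) + (9)·(2/7) = 9.
The best pure response is route D with expected payoff 9.

9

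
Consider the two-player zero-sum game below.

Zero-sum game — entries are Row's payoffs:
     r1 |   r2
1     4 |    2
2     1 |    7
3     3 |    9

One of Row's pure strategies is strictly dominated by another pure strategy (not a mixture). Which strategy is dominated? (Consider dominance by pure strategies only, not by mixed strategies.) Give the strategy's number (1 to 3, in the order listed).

2

Compare 2 with 3: 3 > 1, 9 > 7.
So 3 strictly dominates 2 for Row; 2 is strictly dominated.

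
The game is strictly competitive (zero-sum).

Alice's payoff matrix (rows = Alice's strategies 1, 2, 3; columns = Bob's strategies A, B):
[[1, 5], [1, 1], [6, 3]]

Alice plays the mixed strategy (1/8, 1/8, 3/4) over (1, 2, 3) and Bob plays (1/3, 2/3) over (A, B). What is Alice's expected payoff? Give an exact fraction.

43/12

Against (1/3, 2/3), each row's expected payoff is 1: 11/3; 2: 1; 3: 4.
Taking the (1/8, 1/8, 3/4)-weighted average: (1/8)·(11/3) + (1/8)·(1) + (3/4)·(4) = 43/12.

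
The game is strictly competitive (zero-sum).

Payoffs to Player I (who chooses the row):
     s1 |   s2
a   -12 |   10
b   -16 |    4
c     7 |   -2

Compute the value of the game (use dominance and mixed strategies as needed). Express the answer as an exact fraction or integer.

Row b is strictly dominated by row a, so Player I never plays it.
The remaining 2×2 game on (a, c) × (s1, s2) has no saddle point. Let Player I play a with probability p; indifference gives −12p + 7(1−p) = 10p − 2(1−p), so p = 9/31.
Similarly Player II's optimal q on s1 is 12/31, and the value is -12·(12/31) + (10)·(19/31) = 46/31.

46/31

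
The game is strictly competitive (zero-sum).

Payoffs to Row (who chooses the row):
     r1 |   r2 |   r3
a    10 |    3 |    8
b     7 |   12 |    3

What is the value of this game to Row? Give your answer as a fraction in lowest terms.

Column r1 is strictly dominated by r3 for Column (it gives Row more in every row).
The remaining 2×2 game on (a, b) × (r2, r3) has no saddle point. Let Row play a with probability p; indifference gives 3p + 12(1−p) = 8p + 3(1−p), so p = 9/14.
Similarly Column's optimal q on r2 is 5/14, and the value is 3·(5/14) + (8)·(9/14) = 87/14.

87/14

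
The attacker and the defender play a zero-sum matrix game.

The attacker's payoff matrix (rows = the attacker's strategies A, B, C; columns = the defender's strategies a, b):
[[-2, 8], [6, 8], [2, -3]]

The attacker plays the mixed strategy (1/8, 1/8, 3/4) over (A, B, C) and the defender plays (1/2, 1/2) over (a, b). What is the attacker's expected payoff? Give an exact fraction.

Against (1/2, 1/2), each row's expected payoff is A: 3; B: 7; C: -1/2.
Taking the (1/8, 1/8, 3/4)-weighted average: (1/8)·(3) + (1/8)·(7) + (3/4)·(-1/2) = 7/8.

7/8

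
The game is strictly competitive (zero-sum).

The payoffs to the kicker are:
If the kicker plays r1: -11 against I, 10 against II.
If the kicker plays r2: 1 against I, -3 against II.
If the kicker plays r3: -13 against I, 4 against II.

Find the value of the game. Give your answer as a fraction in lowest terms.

Row r3 is strictly dominated by row r1, so the kicker never plays it.
The remaining 2×2 game on (r1, r2) × (I, II) has no saddle point. Let the kicker play r1 with probability p; indifference gives −11p + (1−p) = 10p − 3(1−p), so p = 4/25.
Similarly the goalkeeper's optimal q on I is 13/25, and the value is -11·(13/25) + (10)·(12/25) = -23/25.

-23/25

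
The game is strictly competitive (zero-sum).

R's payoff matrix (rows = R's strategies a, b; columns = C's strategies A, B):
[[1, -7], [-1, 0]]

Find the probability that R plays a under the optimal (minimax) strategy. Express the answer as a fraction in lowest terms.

1/9

Row minima are -7 and -1, so R's maximin is -1; column maxima are 1 and 0, so C's minimax is 0. These differ, so the equilibrium is in mixed strategies.
Let R play a with probability p. C is indifferent when p − (1−p) = −7p, giving p = 1/9.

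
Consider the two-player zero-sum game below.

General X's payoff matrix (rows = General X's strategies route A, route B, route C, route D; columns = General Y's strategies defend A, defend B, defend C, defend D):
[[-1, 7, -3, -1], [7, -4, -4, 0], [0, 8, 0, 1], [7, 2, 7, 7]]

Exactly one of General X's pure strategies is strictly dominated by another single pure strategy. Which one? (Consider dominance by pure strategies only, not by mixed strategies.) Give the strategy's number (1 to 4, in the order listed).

Compare route A with route C: 0 > -1, 8 > 7, 0 > -3, 1 > -1.
So route C strictly dominates route A for General X; route A is strictly dominated.

1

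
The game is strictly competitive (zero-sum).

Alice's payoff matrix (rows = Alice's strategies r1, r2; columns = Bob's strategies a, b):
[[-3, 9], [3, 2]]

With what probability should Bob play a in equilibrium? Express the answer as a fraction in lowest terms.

7/13

Row minima are -3 and 2, so Alice's maximin is 2; column maxima are 3 and 9, so Bob's minimax is 3. These differ, so the equilibrium is in mixed strategies.
Let Bob play a with probability q. Alice is indifferent when −3q + 9(1−q) = 3q + 2(1−q), giving q = 7/13.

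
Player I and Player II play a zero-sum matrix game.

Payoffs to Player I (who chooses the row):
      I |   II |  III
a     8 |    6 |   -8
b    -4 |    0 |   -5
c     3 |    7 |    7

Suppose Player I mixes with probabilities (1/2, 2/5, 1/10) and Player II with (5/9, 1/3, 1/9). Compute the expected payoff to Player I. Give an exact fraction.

193/90

Against (5/9, 1/3, 1/9), each row's expected payoff is a: 50/9; b: -25/9; c: 43/9.
Taking the (1/2, 2/5, 1/10)-weighted average: (1/2)·(50/9) + (2/5)·(-25/9) + (1/10)·(43/9) = 193/90.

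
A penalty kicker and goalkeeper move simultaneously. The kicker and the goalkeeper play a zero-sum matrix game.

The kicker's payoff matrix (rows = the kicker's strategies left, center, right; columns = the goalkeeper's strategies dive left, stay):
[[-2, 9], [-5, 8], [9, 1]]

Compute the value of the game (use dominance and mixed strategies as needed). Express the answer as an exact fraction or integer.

Row center is strictly dominated by row left, so the kicker never plays it.
The remaining 2×2 game on (left, right) × (dive left, stay) has no saddle point. Let the kicker play left with probability p; indifference gives −2p + 9(1−p) = 9p + (1−p), so p = 8/19.
Similarly the goalkeeper's optimal q on dive left is 8/19, and the value is -2·(8/19) + (9)·(11/19) = 83/19.

83/19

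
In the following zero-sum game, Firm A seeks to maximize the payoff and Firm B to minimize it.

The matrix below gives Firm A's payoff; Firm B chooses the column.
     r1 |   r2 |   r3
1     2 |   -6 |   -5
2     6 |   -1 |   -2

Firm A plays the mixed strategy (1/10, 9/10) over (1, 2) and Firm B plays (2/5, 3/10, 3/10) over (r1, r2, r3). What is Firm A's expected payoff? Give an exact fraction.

Against (2/5, 3/10, 3/10), each row's expected payoff is 1: -5/2; 2: 3/2.
Taking the (1/10, 9/10)-weighted average: (1/10)·(-5/2) + (9/10)·(3/2) = 11/10.

11/10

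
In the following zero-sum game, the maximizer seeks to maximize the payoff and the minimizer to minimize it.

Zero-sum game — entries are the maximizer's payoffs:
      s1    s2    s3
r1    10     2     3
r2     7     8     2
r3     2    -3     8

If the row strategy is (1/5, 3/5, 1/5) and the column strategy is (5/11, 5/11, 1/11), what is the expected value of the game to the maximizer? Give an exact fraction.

Against (5/11, 5/11, 1/11), each row's expected payoff is r1: 63/11; r2: 7; r3: 3/11.
Taking the (1/5, 3/5, 1/5)-weighted average: (1/5)·(63/11) + (3/5)·(7) + (1/5)·(3/11) = 27/5.

27/5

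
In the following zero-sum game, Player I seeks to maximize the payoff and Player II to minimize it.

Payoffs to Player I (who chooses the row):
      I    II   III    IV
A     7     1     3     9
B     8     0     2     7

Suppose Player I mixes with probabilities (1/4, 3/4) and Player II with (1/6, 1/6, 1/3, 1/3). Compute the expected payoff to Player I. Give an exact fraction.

55/12

Against (1/6, 1/6, 1/3, 1/3), each row's expected payoff is A: 16/3; B: 13/3.
Taking the (1/4, 3/4)-weighted average: (1/4)·(16/3) + (3/4)·(13/3) = 55/12.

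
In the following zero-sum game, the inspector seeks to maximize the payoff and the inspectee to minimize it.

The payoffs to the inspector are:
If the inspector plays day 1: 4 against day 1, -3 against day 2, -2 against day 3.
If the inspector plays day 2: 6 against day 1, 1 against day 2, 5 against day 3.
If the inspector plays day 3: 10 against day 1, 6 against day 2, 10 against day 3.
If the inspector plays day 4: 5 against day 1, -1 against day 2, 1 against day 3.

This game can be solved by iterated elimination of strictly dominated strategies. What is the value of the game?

Row day 4 is strictly dominated by row day 2 (6>5, 1>-1, 5>1); eliminate day 4.
Column day 1 is strictly dominated by day 2 for the inspectee (-3<4, 1<6, 6<10); eliminate day 1.
Column day 3 is strictly dominated by day 2 for the inspectee (-3<-2, 1<5, 6<10); eliminate day 3.
Row day 1 is strictly dominated by row day 2 (1>-3); eliminate day 1.
Row day 2 is strictly dominated by row day 3 (6>1); eliminate day 2.
Only (day 3, day 2) remains, with payoff 6.

6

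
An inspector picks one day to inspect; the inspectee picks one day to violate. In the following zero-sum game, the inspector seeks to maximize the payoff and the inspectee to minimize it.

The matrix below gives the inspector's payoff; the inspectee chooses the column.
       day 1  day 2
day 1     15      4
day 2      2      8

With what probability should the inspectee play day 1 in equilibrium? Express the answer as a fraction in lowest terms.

Row minima are 4 and 2, so the inspector's maximin is 4; column maxima are 15 and 8, so the inspectee's minimax is 8. These differ, so the equilibrium is in mixed strategies.
Let the inspectee play day 1 with probability q. The inspector is indifferent when 15q + 4(1−q) = 2q + 8(1−q), giving q = 4/17.

4/17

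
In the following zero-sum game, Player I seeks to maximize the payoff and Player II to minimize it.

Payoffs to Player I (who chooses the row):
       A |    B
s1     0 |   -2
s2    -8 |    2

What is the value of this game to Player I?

Row minima are -2 and -8, so Player I's maximin is -2; column maxima are 0 and 2, so Player II's minimax is 0. These differ, so the equilibrium is in mixed strategies.
Let Player I play s1 with probability p. Player II is indifferent when −8(1−p) = −2p + 2(1−p), giving p = 5/6.
Let Player II play A with probability q. Player I is indifferent when −2(1−q) = −8q + 2(1−q), giving q = 1/3.
The value is 0·(1/3) + (-2)·(2/3) = -4/3.

-4/3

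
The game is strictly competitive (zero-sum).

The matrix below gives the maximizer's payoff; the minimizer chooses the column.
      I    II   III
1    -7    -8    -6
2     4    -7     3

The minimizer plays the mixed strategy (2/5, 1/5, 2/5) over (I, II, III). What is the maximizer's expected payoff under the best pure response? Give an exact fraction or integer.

1: (-7)·(2/5) + (-8)·(1/5) + (-6)·(2/5) = -34/5.
2: (4)·(2/5) + (-7)·(1/5) + (3)·(2/5) = 7/5.
The best pure response is 2 with expected payoff 7/5.

7/5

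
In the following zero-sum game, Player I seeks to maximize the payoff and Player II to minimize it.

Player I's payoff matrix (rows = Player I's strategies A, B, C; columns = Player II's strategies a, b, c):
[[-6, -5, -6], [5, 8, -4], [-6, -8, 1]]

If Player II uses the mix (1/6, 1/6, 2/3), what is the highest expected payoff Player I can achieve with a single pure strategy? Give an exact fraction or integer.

A: (-6)·(1/6) + (-5)·(1/6) + (-6)·(2/3) = -35/6.
B: (5)·(1/6) + (8)·(1/6) + (-4)·(2/3) = -1/2.
C: (-6)·(1/6) + (-8)·(1/6) + (1)·(2/3) = -5/3.
The best pure response is B with expected payoff -1/2.

-1/2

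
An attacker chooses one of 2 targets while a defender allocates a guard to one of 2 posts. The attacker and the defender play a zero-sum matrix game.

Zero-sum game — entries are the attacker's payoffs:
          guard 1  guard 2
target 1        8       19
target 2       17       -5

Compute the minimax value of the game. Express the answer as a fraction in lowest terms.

11

Row minima are 8 and -5, so the attacker's maximin is 8; column maxima are 17 and 19, so the defender's minimax is 17. These differ, so the equilibrium is in mixed strategies.
Let the attacker play target 1 with probability p. The defender is indifferent when 8p + 17(1−p) = 19p − 5(1−p), giving p = 2/3.
Let the defender play guard 1 with probability q. The attacker is indifferent when 8q + 19(1−q) = 17q − 5(1−q), giving q = 8/11.
The value is 8·(8/11) + (19)·(3/11) = 11.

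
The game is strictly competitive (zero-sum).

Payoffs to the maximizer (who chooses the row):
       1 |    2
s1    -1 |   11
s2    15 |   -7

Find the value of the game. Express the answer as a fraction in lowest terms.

Row minima are -1 and -7, so the maximizer's maximin is -1; column maxima are 15 and 11, so the minimizer's minimax is 11. These differ, so the equilibrium is in mixed strategies.
Let the maximizer play s1 with probability p. The minimizer is indifferent when −p + 15(1−p) = 11p − 7(1−p), giving p = 11/17.
Let the minimizer play 1 with probability q. The maximizer is indifferent when −q + 11(1−q) = 15q − 7(1−q), giving q = 9/17.
The value is -1·(9/17) + (11)·(8/17) = 79/17.

79/17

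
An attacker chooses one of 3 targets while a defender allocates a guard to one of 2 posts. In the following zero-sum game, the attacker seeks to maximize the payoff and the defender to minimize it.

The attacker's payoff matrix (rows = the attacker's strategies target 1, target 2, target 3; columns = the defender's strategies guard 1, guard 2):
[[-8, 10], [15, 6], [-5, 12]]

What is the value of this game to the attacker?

105/13

Row target 1 is strictly dominated by row target 3, so the attacker never plays it.
The remaining 2×2 game on (target 2, target 3) × (guard 1, guard 2) has no saddle point. Let the attacker play target 2 with probability p; indifference gives 15p − 5(1−p) = 6p + 12(1−p), so p = 17/26.
Similarly the defender's optimal q on guard 1 is 3/13, and the value is 15·(3/13) + (6)·(10/13) = 105/13.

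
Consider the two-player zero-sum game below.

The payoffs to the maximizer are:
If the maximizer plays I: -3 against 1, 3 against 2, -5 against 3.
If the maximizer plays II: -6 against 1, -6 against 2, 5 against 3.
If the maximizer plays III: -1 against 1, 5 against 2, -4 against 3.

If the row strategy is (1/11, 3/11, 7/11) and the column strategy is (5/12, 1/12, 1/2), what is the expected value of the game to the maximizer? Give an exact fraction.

-19/11

Against (5/12, 1/12, 1/2), each row's expected payoff is I: -7/2; II: -1/2; III: -2.
Taking the (1/11, 3/11, 7/11)-weighted average: (1/11)·(-7/2) + (3/11)·(-1/2) + (7/11)·(-2) = -19/11.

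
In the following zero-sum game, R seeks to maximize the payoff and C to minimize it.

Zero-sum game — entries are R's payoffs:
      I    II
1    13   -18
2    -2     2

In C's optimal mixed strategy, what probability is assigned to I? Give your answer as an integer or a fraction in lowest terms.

Row minima are -18 and -2, so R's maximin is -2; column maxima are 13 and 2, so C's minimax is 2. These differ, so the equilibrium is in mixed strategies.
Let C play I with probability q. R is indifferent when 13q − 18(1−q) = −2q + 2(1−q), giving q = 4/7.

4/7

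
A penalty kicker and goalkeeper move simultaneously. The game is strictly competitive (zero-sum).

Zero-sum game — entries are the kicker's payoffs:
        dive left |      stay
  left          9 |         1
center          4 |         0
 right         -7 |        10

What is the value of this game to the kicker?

Row center is strictly dominated by row left, so the kicker never plays it.
The remaining 2×2 game on (left, right) × (dive left, stay) has no saddle point. Let the kicker play left with probability p; indifference gives 9p − 7(1−p) = p + 10(1−p), so p = 17/25.
Similarly the goalkeeper's optimal q on dive left is 9/25, and the value is 9·(9/25) + (1)·(16/25) = 97/25.

97/25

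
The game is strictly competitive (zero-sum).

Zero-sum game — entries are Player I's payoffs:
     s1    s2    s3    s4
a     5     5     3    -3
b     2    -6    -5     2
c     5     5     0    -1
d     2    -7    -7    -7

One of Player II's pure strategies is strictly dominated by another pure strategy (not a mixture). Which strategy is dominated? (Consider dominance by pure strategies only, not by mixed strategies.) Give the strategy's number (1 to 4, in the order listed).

1

Player II prefers columns that give Player I less. Compare s1 with s3: 3 < 5, -5 < 2, 0 < 5, -7 < 2.
So s3 strictly dominates s1 for Player II; s1 is strictly dominated.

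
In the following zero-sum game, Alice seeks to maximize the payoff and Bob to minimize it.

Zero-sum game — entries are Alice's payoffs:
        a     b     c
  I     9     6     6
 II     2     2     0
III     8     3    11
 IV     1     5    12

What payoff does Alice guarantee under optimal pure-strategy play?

Row minima: 6, 0, 3, 1 → Alice's maximin is 6.
Column maxima: 9, 6, 12 → Bob's minimax is 6.
They coincide at (I, b), so the value is 6.

6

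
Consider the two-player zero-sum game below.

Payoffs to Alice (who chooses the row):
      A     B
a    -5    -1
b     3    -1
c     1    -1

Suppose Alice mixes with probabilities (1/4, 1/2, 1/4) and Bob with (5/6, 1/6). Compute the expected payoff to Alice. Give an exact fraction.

Against (5/6, 1/6), each row's expected payoff is a: -13/3; b: 7/3; c: 2/3.
Taking the (1/4, 1/2, 1/4)-weighted average: (1/4)·(-13/3) + (1/2)·(7/3) + (1/4)·(2/3) = 1/4.

1/4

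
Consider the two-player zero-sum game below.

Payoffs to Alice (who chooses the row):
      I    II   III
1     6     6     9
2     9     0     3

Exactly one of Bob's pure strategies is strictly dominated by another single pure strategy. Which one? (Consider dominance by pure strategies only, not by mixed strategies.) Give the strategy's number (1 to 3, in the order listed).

3

Bob prefers columns that give Alice less. Compare III with II: 6 < 9, 0 < 3.
So II strictly dominates III for Bob; III is strictly dominated.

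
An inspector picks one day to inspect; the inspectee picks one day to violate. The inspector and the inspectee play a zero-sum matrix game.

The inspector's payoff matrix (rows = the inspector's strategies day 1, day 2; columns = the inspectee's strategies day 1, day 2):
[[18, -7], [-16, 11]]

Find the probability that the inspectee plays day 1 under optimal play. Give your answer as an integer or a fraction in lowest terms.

9/26

Row minima are -7 and -16, so the inspector's maximin is -7; column maxima are 18 and 11, so the inspectee's minimax is 11. These differ, so the equilibrium is in mixed strategies.
Let the inspectee play day 1 with probability q. The inspector is indifferent when 18q − 7(1−q) = −16q + 11(1−q), giving q = 9/26.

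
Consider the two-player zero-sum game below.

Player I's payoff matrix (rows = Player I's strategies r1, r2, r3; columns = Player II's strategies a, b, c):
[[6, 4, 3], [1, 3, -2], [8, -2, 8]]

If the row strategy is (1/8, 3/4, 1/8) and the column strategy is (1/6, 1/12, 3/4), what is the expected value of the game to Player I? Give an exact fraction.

17/32

Against (1/6, 1/12, 3/4), each row's expected payoff is r1: 43/12; r2: -13/12; r3: 43/6.
Taking the (1/8, 3/4, 1/8)-weighted average: (1/8)·(43/12) + (3/4)·(-13/12) + (1/8)·(43/6) = 17/32.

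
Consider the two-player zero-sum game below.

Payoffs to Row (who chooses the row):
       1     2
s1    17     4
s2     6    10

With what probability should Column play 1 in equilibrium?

Row minima are 4 and 6, so Row's maximin is 6; column maxima are 17 and 10, so Column's minimax is 10. These differ, so the equilibrium is in mixed strategies.
Let Column play 1 with probability q. Row is indifferent when 17q + 4(1−q) = 6q + 10(1−q), giving q = 6/17.

6/17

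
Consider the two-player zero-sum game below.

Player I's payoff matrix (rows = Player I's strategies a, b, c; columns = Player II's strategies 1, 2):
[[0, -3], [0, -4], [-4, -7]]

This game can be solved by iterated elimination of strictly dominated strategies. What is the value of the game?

Row c is strictly dominated by row a (0>-4, -3>-7); eliminate c.
Column 1 is strictly dominated by 2 for Player II (-3<0, -4<0); eliminate 1.
Row b is strictly dominated by row a (-3>-4); eliminate b.
Only (a, 2) remains, with payoff -3.

-3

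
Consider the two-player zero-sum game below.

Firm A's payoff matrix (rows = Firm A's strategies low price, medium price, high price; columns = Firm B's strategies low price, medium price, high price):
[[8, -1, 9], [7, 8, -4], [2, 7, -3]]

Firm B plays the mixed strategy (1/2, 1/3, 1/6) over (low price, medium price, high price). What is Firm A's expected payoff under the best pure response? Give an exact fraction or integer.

low price: (8)·(1/2) + (-1)·(1/3) + (9)·(1/6) = 31/6.
medium price: (7)·(1/2) + (8)·(1/3) + (-4)·(1/6) = 11/2.
high price: (2)·(1/2) + (7)·(1/3) + (-3)·(1/6) = 17/6.
The best pure response is medium price with expected payoff 11/2.

11/2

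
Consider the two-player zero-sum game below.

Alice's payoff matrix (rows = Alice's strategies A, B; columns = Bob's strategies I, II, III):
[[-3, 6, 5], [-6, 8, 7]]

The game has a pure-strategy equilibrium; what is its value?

Row minima: -3, -6 → Alice's maximin is -3.
Column maxima: -3, 8, 7 → Bob's minimax is -3.
They coincide at (A, I), so the value is -3.

-3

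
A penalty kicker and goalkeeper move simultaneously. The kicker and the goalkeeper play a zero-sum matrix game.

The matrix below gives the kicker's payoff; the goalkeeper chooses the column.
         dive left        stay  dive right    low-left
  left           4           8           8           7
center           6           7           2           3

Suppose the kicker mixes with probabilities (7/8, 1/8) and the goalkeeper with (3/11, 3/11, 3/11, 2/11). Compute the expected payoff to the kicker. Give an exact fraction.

569/88

Against (3/11, 3/11, 3/11, 2/11), each row's expected payoff is left: 74/11; center: 51/11.
Taking the (7/8, 1/8)-weighted average: (7/8)·(74/11) + (1/8)·(51/11) = 569/88.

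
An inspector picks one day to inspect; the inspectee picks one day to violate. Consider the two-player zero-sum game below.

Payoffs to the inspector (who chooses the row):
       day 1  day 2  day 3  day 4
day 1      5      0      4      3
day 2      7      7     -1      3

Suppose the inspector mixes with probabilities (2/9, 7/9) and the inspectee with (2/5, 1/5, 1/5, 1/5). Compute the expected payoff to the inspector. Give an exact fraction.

13/3

Against (2/5, 1/5, 1/5, 1/5), each row's expected payoff is day 1: 17/5; day 2: 23/5.
Taking the (2/9, 7/9)-weighted average: (2/9)·(17/5) + (7/9)·(23/5) = 13/3.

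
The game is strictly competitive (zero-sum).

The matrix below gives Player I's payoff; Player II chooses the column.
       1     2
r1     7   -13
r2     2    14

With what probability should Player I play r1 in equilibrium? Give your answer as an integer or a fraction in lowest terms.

Row minima are -13 and 2, so Player I's maximin is 2; column maxima are 7 and 14, so Player II's minimax is 7. These differ, so the equilibrium is in mixed strategies.
Let Player I play r1 with probability p. Player II is indifferent when 7p + 2(1−p) = −13p + 14(1−p), giving p = 3/8.

3/8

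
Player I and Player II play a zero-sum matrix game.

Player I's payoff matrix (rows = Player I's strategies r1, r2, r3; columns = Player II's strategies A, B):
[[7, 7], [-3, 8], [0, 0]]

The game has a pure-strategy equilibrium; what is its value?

7

Row minima: 7, -3, 0 → Player I's maximin is 7.
Column maxima: 7, 8 → Player II's minimax is 7.
They coincide at (r1, A), so the value is 7.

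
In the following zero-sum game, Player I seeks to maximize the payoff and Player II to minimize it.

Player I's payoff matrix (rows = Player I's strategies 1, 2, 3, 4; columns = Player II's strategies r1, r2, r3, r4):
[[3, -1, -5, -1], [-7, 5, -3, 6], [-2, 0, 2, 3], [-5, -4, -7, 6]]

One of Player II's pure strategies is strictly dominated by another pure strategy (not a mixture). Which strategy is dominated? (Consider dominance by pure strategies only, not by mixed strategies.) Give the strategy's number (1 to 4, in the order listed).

Player II prefers columns that give Player I less. Compare r4 with r3: -5 < -1, -3 < 6, 2 < 3, -7 < 6.
So r3 strictly dominates r4 for Player II; r4 is strictly dominated.

4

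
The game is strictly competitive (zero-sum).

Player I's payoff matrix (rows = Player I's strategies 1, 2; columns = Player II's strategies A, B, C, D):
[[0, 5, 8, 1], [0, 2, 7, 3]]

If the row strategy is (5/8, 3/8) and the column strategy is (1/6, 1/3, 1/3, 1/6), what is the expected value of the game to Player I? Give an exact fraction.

33/8

Against (1/6, 1/3, 1/3, 1/6), each row's expected payoff is 1: 9/2; 2: 7/2.
Taking the (5/8, 3/8)-weighted average: (5/8)·(9/2) + (3/8)·(7/2) = 33/8.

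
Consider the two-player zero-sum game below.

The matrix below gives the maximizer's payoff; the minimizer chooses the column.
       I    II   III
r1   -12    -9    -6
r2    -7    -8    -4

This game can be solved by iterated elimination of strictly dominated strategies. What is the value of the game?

-8

Row r1 is strictly dominated by row r2 (-7>-12, -8>-9, -4>-6); eliminate r1.
Column I is strictly dominated by II for the minimizer (-8<-7); eliminate I.
Column III is strictly dominated by II for the minimizer (-8<-4); eliminate III.
Only (r2, II) remains, with payoff -8.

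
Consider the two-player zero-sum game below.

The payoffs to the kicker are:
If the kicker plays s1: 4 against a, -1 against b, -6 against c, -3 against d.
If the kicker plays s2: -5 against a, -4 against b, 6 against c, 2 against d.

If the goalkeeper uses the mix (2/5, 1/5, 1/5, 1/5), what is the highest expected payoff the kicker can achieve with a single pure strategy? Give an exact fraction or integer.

s1: (4)·(2/5) + (-1)·(1/5) + (-6)·(1/5) + (-3)·(1/5) = -2/5.
s2: (-5)·(2/5) + (-4)·(1/5) + (6)·(1/5) + (2)·(1/5) = -6/5.
The best pure response is s1 with expected payoff -2/5.

-2/5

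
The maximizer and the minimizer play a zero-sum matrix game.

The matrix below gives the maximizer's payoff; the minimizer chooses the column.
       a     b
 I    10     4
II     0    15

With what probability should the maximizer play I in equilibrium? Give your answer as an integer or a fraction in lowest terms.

Row minima are 4 and 0, so the maximizer's maximin is 4; column maxima are 10 and 15, so the minimizer's minimax is 10. These differ, so the equilibrium is in mixed strategies.
Let the maximizer play I with probability p. The minimizer is indifferent when 10p = 4p + 15(1−p), giving p = 5/7.

5/7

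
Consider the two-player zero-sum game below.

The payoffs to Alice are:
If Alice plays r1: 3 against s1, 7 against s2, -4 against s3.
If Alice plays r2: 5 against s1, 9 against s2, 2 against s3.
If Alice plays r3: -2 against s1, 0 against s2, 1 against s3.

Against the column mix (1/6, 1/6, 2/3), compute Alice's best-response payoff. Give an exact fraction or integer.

r1: (3)·(1/6) + (7)·(1/6) + (-4)·(2/3) = -1.
r2: (5)·(1/6) + (9)·(1/6) + (2)·(2/3) = 11/3.
r3: (-2)·(1/6) + (0)·(1/6) + (1)·(2/3) = 1/3.
The best pure response is r2 with expected payoff 11/3.

11/3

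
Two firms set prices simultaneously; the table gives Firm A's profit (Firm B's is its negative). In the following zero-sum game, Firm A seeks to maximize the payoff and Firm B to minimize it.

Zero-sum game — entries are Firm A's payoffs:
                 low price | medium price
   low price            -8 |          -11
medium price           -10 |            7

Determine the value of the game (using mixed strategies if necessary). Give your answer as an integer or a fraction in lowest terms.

Row minima are -11 and -10, so Firm A's maximin is -10; column maxima are -8 and 7, so Firm B's minimax is -8. These differ, so the equilibrium is in mixed strategies.
Let Firm A play low price with probability p. Firm B is indifferent when −8p − 10(1−p) = −11p + 7(1−p), giving p = 17/20.
Let Firm B play low price with probability q. Firm A is indifferent when −8q − 11(1−q) = −10q + 7(1−q), giving q = 9/10.
The value is -8·(9/10) + (-11)·(1/10) = -83/10.

-83/10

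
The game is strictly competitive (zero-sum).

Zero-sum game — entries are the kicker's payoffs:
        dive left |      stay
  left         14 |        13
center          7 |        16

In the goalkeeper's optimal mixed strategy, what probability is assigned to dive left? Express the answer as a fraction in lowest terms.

Row minima are 13 and 7, so the kicker's maximin is 13; column maxima are 14 and 16, so the goalkeeper's minimax is 14. These differ, so the equilibrium is in mixed strategies.
Let the goalkeeper play dive left with probability q. The kicker is indifferent when 14q + 13(1−q) = 7q + 16(1−q), giving q = 3/10.

3/10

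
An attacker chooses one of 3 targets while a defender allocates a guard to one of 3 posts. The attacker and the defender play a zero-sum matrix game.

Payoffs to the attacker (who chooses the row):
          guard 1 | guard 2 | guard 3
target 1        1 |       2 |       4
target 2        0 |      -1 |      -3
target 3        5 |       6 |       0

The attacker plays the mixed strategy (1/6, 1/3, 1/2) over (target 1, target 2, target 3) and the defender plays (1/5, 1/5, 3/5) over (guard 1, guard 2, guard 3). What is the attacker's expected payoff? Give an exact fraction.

14/15

Against (1/5, 1/5, 3/5), each row's expected payoff is target 1: 3; target 2: -2; target 3: 11/5.
Taking the (1/6, 1/3, 1/2)-weighted average: (1/6)·(3) + (1/3)·(-2) + (1/2)·(11/5) = 14/15.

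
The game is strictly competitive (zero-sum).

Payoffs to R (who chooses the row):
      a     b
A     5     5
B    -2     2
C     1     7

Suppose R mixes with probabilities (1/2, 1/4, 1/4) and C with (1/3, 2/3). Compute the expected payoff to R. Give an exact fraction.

Against (1/3, 2/3), each row's expected payoff is A: 5; B: 2/3; C: 5.
Taking the (1/2, 1/4, 1/4)-weighted average: (1/2)·(5) + (1/4)·(2/3) + (1/4)·(5) = 47/12.

47/12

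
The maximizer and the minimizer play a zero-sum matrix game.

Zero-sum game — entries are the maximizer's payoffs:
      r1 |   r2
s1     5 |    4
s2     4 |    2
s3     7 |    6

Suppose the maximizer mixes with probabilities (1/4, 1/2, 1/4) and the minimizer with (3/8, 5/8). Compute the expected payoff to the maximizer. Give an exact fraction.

Against (3/8, 5/8), each row's expected payoff is s1: 35/8; s2: 11/4; s3: 51/8.
Taking the (1/4, 1/2, 1/4)-weighted average: (1/4)·(35/8) + (1/2)·(11/4) + (1/4)·(51/8) = 65/16.

65/16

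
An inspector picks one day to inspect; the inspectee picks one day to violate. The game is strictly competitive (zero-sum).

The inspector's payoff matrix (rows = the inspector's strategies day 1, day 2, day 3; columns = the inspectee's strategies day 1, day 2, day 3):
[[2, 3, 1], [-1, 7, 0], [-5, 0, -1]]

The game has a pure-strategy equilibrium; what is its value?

1

Row minima: 1, -1, -5 → the inspector's maximin is 1.
Column maxima: 2, 7, 1 → the inspectee's minimax is 1.
They coincide at (day 1, day 3), so the value is 1.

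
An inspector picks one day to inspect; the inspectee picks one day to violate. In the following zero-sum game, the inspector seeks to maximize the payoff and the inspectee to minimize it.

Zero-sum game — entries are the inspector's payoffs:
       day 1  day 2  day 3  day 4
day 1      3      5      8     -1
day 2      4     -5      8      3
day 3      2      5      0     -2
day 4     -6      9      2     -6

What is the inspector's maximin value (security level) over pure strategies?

The worst-case payoff for each row is day 1: -1, day 2: -5, day 3: -2, day 4: -6.
The best of these is -1.

-1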